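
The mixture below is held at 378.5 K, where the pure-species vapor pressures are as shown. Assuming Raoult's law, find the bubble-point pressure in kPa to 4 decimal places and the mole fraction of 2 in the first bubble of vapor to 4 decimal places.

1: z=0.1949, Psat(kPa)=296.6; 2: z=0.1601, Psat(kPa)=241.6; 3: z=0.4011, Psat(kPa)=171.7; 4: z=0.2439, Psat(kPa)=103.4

At the bubble point ψ → 0, so ΣzᵢKᵢ = 1 with Kᵢ = Pᵢˢᵃᵗ/P ⇒ P = ΣzᵢPᵢˢᵃᵗ.
P = 0.1949·296.6 + 0.1601·241.6 + 0.4011·171.7 + 0.2439·103.4 = 190.5756 kPa
yᵢ = zᵢPᵢˢᵃᵗ/P ⇒ y_2 = 0.1601·241.6/190.5756 = 0.2030

Pbub = 190.5756 kPa, y_2 = 0.2030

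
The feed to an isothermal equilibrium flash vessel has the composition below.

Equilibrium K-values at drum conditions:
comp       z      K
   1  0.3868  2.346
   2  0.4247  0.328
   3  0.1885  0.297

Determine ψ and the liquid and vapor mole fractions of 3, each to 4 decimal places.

Material balance + equilibrium reduce to Σ zᵢ(Kᵢ−1)/(1+ψ(Kᵢ−1)) = 0.
Check two-phase: ΣzᵢKᵢ = 1.1027 > 1 and Σzᵢ/Kᵢ = 2.0944 > 1, so g(0) = 0.1027 > 0 and g(1) = -1.0944 < 0.
Iterate (Newton) starting at ψ = 0.55:
  ψ = 0.5500: g = -0.36962, g' = -0.9616 → ψ = 0.1656
  ψ = 0.1656: g = -0.04540, g' = -0.8307 → ψ = 0.1110
  ψ = 0.1110: g = 0.00084, g' = -0.8640 → ψ = 0.1120
Converged at ψ = 0.1120.
Compositions from xᵢ = zᵢ/(1+ψ(Kᵢ−1)), yᵢ = Kᵢxᵢ:
  1: x = 0.3361, y = 0.7886
  2: x = 0.4593, y = 0.1506
  3: x = 0.2046, y = 0.0608

ψ = 0.1120, x_3 = 0.2046, y_3 = 0.0608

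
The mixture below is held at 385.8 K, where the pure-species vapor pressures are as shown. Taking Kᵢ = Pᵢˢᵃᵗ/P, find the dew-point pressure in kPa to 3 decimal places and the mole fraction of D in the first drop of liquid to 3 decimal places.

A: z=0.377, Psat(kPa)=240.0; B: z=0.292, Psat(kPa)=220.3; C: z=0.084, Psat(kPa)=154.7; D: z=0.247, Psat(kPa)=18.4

Pdew = 59.301 kPa, x_D = 0.796

At the dew point ψ → 1, so Σzᵢ/Kᵢ = 1 with Kᵢ = Pᵢˢᵃᵗ/P ⇒ 1/P = Σzᵢ/Pᵢˢᵃᵗ.
1/P = 0.377/240.0 + 0.292/220.3 + 0.084/154.7 + 0.247/18.4 = 0.016863 ⇒ P = 59.301 kPa
xᵢ = zᵢP/Pᵢˢᵃᵗ ⇒ x_D = 0.247·59.301/18.4 = 0.796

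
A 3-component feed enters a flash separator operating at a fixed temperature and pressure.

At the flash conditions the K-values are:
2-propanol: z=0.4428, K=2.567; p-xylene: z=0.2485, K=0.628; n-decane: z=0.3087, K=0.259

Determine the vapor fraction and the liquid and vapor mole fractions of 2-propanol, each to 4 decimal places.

Material balance + equilibrium reduce to Σ zᵢ(Kᵢ−1)/(1+ψ(Kᵢ−1)) = 0.
Feasibility: ΣzᵢKᵢ = 1.3727, Σzᵢ/Kᵢ = 1.7601 — both > 1, two phases present.
Newton iteration, ψ⁰ = 0.4:
  ψ = 0.4000: g = -0.00719, g' = -0.8007 → ψ = 0.3910
Converged at ψ = 0.3910.
Compositions from xᵢ = zᵢ/(1+ψ(Kᵢ−1)), yᵢ = Kᵢxᵢ:
  2-propanol: x = 0.2746, y = 0.7048
  p-xylene: x = 0.2908, y = 0.1826
  n-decane: x = 0.4346, y = 0.1126

ψ = 0.3910, x_2-propanol = 0.2746, y_2-propanol = 0.7048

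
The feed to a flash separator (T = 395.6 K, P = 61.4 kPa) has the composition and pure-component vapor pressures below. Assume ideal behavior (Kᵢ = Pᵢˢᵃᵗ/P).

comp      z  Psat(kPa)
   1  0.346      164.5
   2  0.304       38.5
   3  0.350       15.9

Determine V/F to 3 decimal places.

V/F = 0.209

Raoult's law: Kᵢ = Pᵢˢᵃᵗ/P = Pᵢˢᵃᵗ/61.4.
  K_1 = 164.5/61.4 = 2.67915, K_2 = 38.5/61.4 = 0.62704, K_3 = 15.9/61.4 = 0.25896
Material balance + equilibrium reduce to Σ zᵢ(Kᵢ−1)/(1+V/F(Kᵢ−1)) = 0.
g(0) = ΣzᵢKᵢ − 1 = 0.208 and g(1) = 1 − Σzᵢ/Kᵢ = -0.966, so a root lies in (0, 1).
Newton iteration, V/F⁰ = 0.5:
  V/F = 0.500: g = -0.2356, g' = -0.837 → V/F = 0.219
  V/F = 0.219: g = -0.0080, g' = -0.846 → V/F = 0.209
Converged at V/F = 0.209.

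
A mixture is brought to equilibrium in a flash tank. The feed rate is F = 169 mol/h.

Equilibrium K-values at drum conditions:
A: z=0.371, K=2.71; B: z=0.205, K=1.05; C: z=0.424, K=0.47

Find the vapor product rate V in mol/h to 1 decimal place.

V = 99.3 mol/h

Material balance + equilibrium reduce to Σ zᵢ(Kᵢ−1)/(1+V/F(Kᵢ−1)) = 0.
Check two-phase: ΣzᵢKᵢ = 1.420 > 1 and Σzᵢ/Kᵢ = 1.234 > 1, so g(0) = 0.420 > 0 and g(1) = -0.234 < 0.
Iterate (Newton) starting at V/F = 0.54:
  V/F = 0.540: g = 0.0250, g' = -0.527 → V/F = 0.587
  V/F = 0.587: g = 0.0002, g' = -0.522 → V/F = 0.588
Converged at V/F = 0.588.
Then V = V/F·F = 0.5877·169 = 99.3 mol/h and L = F − V = 69.7 mol/h.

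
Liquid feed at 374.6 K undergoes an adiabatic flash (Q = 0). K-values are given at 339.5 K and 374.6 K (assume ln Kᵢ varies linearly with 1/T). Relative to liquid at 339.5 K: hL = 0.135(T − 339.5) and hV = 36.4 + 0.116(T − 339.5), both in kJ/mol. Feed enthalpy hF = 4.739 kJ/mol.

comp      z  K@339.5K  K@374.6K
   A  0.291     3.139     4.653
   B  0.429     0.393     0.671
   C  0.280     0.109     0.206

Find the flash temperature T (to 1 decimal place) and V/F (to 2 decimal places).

Adiabatic flash: solve Rachford–Rice at each trial T, then check hF = ψ·hV(T) + (1−ψ)·hL(T).
  T = 339.5 K: K = (3.139, 0.393, 0.109), RR gives ψ = 0.072, H_out = 2.633 kJ/mol
  T = 374.6 K: K = (4.653, 0.671, 0.206), RR gives ψ = 0.349, H_out = 17.218 kJ/mol
  T = 357.1 K: K = (3.861, 0.521, 0.152), RR gives ψ = 0.212, H_out = 10.023 kJ/mol
  T = 348.3 K: K = (3.490, 0.454, 0.129), RR gives ψ = 0.144, H_out = 6.418 kJ/mol
  T = 343.9 K: K = (3.312, 0.423, 0.119), RR gives ψ = 0.109, H_out = 4.559 kJ/mol
  T = 346.1 K: K = (3.401, 0.438, 0.124), RR gives ψ = 0.127, H_out = 5.495 kJ/mol
Linear interpolation between T = 343.9 (H_out = 4.559) and T = 346.1 (H_out = 5.495) on hF = 4.739 gives T ≈ 344.3 K, at which ψ = 0.11.

T = 344.3 K, V/F = 0.11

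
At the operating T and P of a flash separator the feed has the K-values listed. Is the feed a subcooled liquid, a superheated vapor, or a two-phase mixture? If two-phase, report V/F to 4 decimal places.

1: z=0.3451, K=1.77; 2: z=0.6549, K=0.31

ΣzᵢKᵢ = 0.8138; Σzᵢ/Kᵢ = 2.3076.
Since ΣzᵢKᵢ < 1 the mixture is below its bubble point — single liquid phase.

subcooled liquid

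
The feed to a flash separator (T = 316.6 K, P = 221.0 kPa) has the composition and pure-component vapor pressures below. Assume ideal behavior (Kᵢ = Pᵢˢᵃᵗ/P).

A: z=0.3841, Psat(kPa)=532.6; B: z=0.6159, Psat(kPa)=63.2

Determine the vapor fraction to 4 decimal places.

ψ = 0.1011

Raoult's law: Kᵢ = Pᵢˢᵃᵗ/P = Pᵢˢᵃᵗ/221.0.
  K_A = 532.6/221.0 = 2.409955, K_B = 63.2/221.0 = 0.285973
Let ψ = V/F and solve Σ zᵢ(Kᵢ−1)/(1+ψ(Kᵢ−1)) = 0.
g(0) = ΣzᵢKᵢ − 1 = 0.1018 and g(1) = 1 − Σzᵢ/Kᵢ = -1.3131, so a root lies in (0, 1).
Binary case is linear: z₁(K₁−1)(1+ψ(K₂−1)) + z₂(K₂−1)(1+ψ(K₁−1)) = 0
⇒ ψ = [z₁(K₁−1)+z₂(K₂−1)] / [−(K₁−1)(K₂−1)] = 0.10179/1.00675 = 0.1011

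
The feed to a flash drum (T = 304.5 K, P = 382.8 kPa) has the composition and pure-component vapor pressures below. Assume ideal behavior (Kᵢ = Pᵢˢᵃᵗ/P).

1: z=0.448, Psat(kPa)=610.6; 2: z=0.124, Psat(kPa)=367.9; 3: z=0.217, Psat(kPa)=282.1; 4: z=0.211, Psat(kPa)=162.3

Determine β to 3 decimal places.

β = 0.353

Raoult's law: Kᵢ = Pᵢˢᵃᵗ/P = Pᵢˢᵃᵗ/382.8.
  K_1 = 610.6/382.8 = 1.59509, K_2 = 367.9/382.8 = 0.96108, K_3 = 282.1/382.8 = 0.73694, K_4 = 162.3/382.8 = 0.42398
Rachford–Rice: g(β) = Σ zᵢ(Kᵢ−1)/(1+β(Kᵢ−1)) = 0.
Check two-phase: ΣzᵢKᵢ = 1.083 > 1 and Σzᵢ/Kᵢ = 1.202 > 1, so g(0) = 0.083 > 0 and g(1) = -0.202 < 0.
Newton–Raphson from β = 0.6:
  β = 0.600: g = -0.0620, g' = -0.271 → β = 0.371
  β = 0.371: g = -0.0044, g' = -0.238 → β = 0.353
Converged at β = 0.353.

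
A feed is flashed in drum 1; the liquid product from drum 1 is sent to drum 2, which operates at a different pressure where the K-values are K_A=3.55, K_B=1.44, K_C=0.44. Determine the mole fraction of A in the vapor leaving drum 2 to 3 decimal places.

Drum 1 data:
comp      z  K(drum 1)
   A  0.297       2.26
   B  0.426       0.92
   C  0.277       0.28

Drum 1:
Material balance + equilibrium reduce to Σ zᵢ(Kᵢ−1)/(1+ψ₁(Kᵢ−1)) = 0.
g(0) = ΣzᵢKᵢ − 1 = 0.141 and g(1) = 1 − Σzᵢ/Kᵢ = -0.584, so a root lies in (0, 1).
Iterate (Newton) starting at ψ₁ = 0.64:
  ψ₁ = 0.640: g = -0.1986, g' = -0.641 → ψ₁ = 0.330
  ψ₁ = 0.330: g = -0.0324, g' = -0.485 → ψ₁ = 0.263
Converged at ψ₁ = 0.263.
Drum-1 compositions:
  A: x = 0.223, y = 0.504
  B: x = 0.435, y = 0.400
  C: x = 0.342, y = 0.096
Drum-2 feed = drum-1 liquid: z₂ = (0.2230, 0.4352, 0.3419).
Drum 2:
Material balance + equilibrium reduce to Σ zᵢ(Kᵢ−1)/(1+ψ₂(Kᵢ−1)) = 0.
Feasibility: ΣzᵢKᵢ = 1.569, Σzᵢ/Kᵢ = 1.142 — both > 1, two phases present.
Newton–Raphson from ψ₂ = 0.64:
  ψ₂ = 0.640: g = 0.0671, g' = -0.521 → ψ₂ = 0.769
  ψ₂ = 0.769: g = -0.0010, g' = -0.543 → ψ₂ = 0.767
Converged at ψ₂ = 0.767.
  A: x = 0.075, y = 0.268
  B: x = 0.325, y = 0.469
  C: x = 0.599, y = 0.264

y_A (drum 2) = 0.268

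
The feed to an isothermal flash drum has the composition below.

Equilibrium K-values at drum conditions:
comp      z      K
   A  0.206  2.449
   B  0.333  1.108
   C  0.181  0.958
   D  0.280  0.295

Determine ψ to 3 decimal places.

Rachford–Rice: g(ψ) = Σ zᵢ(Kᵢ−1)/(1+ψ(Kᵢ−1)) = 0.
g(0) = ΣzᵢKᵢ − 1 = 0.129 and g(1) = 1 − Σzᵢ/Kᵢ = -0.523, so a root lies in (0, 1).
Iterate (Newton) starting at ψ = 0.42:
  ψ = 0.420: g = -0.0682, g' = -0.452 → ψ = 0.269
  ψ = 0.269: g = -0.0016, g' = -0.440 → ψ = 0.265
Converged at ψ = 0.265.

ψ = 0.265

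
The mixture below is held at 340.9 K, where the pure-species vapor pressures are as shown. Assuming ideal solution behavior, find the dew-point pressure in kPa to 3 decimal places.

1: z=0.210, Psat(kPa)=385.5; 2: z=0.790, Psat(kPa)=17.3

Pdew = 21.641 kPa

At the dew point ψ → 1, so Σzᵢ/Kᵢ = 1 with Kᵢ = Pᵢˢᵃᵗ/P ⇒ 1/P = Σzᵢ/Pᵢˢᵃᵗ.
1/P = 0.210/385.5 + 0.790/17.3 = 0.046209 ⇒ P = 21.641 kPa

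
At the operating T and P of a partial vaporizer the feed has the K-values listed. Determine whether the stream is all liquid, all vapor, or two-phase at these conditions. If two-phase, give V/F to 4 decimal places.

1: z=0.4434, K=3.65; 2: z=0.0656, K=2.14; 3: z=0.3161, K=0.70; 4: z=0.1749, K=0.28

two-phase, V/F = 0.7932

ΣzᵢKᵢ = 2.0290; Σzᵢ/Kᵢ = 1.2283.
Both exceed 1, so a two-phase solution exists.
Newton–Raphson from ψ = 0.48:
  ψ = 0.4800: g = 0.26229, g' = -0.8894 → ψ = 0.7749
  ψ = 0.7749: g = 0.01609, g' = -0.8702 → ψ = 0.7934
  ψ = 0.7934: g = -0.00017, g' = -0.8892 → ψ = 0.7932
Converged at ψ = 0.7932.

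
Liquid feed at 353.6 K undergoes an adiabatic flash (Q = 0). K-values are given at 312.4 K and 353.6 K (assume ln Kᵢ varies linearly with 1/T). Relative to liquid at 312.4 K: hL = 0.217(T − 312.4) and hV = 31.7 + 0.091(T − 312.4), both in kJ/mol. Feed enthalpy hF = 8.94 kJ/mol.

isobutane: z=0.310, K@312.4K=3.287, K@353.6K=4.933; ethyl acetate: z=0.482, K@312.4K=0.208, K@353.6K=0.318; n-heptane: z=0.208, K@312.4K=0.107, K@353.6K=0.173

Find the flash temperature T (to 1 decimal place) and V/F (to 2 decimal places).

T = 331.1 K, V/F = 0.17

Adiabatic flash: solve Rachford–Rice at each trial T, then check hF = ψ·hV(T) + (1−ψ)·hL(T).
  T = 312.4 K: K = (3.287, 0.208, 0.107), RR gives ψ = 0.075, H_out = 2.382 kJ/mol
  T = 353.6 K: K = (4.933, 0.318, 0.173), RR gives ψ = 0.251, H_out = 15.592 kJ/mol
  T = 333.0 K: K = (4.078, 0.261, 0.138), RR gives ψ = 0.175, H_out = 9.557 kJ/mol
  T = 322.7 K: K = (3.674, 0.234, 0.122), RR gives ψ = 0.129, H_out = 6.164 kJ/mol
  T = 327.9 K: K = (3.876, 0.247, 0.130), RR gives ψ = 0.153, H_out = 7.918 kJ/mol
  T = 330.4 K: K = (3.974, 0.254, 0.134), RR gives ψ = 0.164, H_out = 8.730 kJ/mol
  T = 331.7 K: K = (4.026, 0.257, 0.136), RR gives ψ = 0.169, H_out = 9.146 kJ/mol
Linear interpolation between T = 330.4 (H_out = 8.730) and T = 331.7 (H_out = 9.146) on hF = 8.94 gives T ≈ 331.1 K, at which ψ = 0.17.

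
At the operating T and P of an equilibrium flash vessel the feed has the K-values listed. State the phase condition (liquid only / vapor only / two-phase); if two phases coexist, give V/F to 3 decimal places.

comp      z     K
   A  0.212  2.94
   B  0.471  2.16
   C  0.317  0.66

ΣzᵢKᵢ = 1.850; Σzᵢ/Kᵢ = 0.770.
Since Σzᵢ/Kᵢ < 1 the mixture is above its dew point — single vapor phase.

vapor only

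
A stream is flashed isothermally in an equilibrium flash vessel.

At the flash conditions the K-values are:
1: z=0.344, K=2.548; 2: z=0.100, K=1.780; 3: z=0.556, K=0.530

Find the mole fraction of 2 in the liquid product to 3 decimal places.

Rachford–Rice: g(V/F) = Σ zᵢ(Kᵢ−1)/(1+V/F(Kᵢ−1)) = 0.
Check two-phase: ΣzᵢKᵢ = 1.349 > 1 and Σzᵢ/Kᵢ = 1.240 > 1, so g(0) = 0.349 > 0 and g(1) = -0.240 < 0.
Newton iteration, V/F⁰ = 0.34:
  V/F = 0.340: g = 0.0995, g' = -0.566 → V/F = 0.516
  V/F = 0.516: g = 0.0067, g' = -0.500 → V/F = 0.529
Converged at V/F = 0.529.
Compositions from xᵢ = zᵢ/(1+V/F(Kᵢ−1)), yᵢ = Kᵢxᵢ:
  1: x = 0.189, y = 0.482
  2: x = 0.071, y = 0.126
  3: x = 0.740, y = 0.392

x_2 = 0.071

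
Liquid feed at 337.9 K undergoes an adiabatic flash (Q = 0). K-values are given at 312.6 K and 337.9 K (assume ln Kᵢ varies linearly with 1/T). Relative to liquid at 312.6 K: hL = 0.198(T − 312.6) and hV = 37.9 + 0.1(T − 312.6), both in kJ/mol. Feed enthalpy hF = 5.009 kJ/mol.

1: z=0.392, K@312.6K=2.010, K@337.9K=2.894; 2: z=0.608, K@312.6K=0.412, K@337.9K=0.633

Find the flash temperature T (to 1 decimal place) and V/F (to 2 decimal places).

T = 314.7 K, V/F = 0.12

Adiabatic flash: solve Rachford–Rice at each trial T, then check hF = ψ·hV(T) + (1−ψ)·hL(T).
  T = 312.6 K: K = (2.010, 0.412), RR gives ψ = 0.065, H_out = 2.452 kJ/mol
  T = 337.9 K: K = (2.894, 0.633), RR gives ψ = 0.747, H_out = 31.472 kJ/mol
  T = 325.2 K: K = (2.427, 0.515), RR gives ψ = 0.381, H_out = 16.481 kJ/mol
  T = 318.9 K: K = (2.213, 0.461), RR gives ψ = 0.227, H_out = 9.695 kJ/mol
  T = 315.8 K: K = (2.112, 0.437), RR gives ψ = 0.149, H_out = 6.230 kJ/mol
  T = 314.2 K: K = (2.060, 0.424), RR gives ψ = 0.107, H_out = 4.373 kJ/mol
Linear interpolation between T = 314.2 (H_out = 4.373) and T = 315.8 (H_out = 6.230) on hF = 5.009 gives T ≈ 314.7 K, at which ψ = 0.12.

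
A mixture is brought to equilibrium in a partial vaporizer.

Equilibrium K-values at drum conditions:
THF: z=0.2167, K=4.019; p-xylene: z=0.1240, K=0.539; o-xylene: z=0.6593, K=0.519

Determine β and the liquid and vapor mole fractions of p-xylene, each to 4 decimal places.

Newton–Raphson from β = 0.5:
  β = 0.5000: g = -0.23113, g' = -0.6226 → β = 0.1287
  β = 0.1287: g = 0.07228, g' = -1.2273 → β = 0.1876
  β = 0.1876: g = 0.00648, g' = -1.0208 → β = 0.1940
Converged at β = 0.1940.
Compositions from xᵢ = zᵢ/(1+β(Kᵢ−1)), yᵢ = Kᵢxᵢ:
  THF: x = 0.1367, y = 0.5492
  p-xylene: x = 0.1362, y = 0.0734
  o-xylene: x = 0.7272, y = 0.3774

β = 0.1940, x_p-xylene = 0.1362, y_p-xylene = 0.0734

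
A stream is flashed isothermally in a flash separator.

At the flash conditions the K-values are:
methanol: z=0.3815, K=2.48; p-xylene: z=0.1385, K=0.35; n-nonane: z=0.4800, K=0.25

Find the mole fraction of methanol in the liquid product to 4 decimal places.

x_methanol = 0.3297

Material balance + equilibrium reduce to Σ zᵢ(Kᵢ−1)/(1+ψ(Kᵢ−1)) = 0.
Feasibility: ΣzᵢKᵢ = 1.1146, Σzᵢ/Kᵢ = 2.4695 — both > 1, two phases present.
Iterate (Newton) starting at ψ = 0.66:
  ψ = 0.6600: g = -0.58491, g' = -1.4520 → ψ = 0.2572
  ψ = 0.2572: g = -0.14517, g' = -0.9372 → ψ = 0.1023
  ψ = 0.1023: g = 0.00403, g' = -1.0142 → ψ = 0.1063
Converged at ψ = 0.1063.
Compositions from xᵢ = zᵢ/(1+ψ(Kᵢ−1)), yᵢ = Kᵢxᵢ:
  methanol: x = 0.3297, y = 0.8175
  p-xylene: x = 0.1488, y = 0.0521
  n-nonane: x = 0.5216, y = 0.1304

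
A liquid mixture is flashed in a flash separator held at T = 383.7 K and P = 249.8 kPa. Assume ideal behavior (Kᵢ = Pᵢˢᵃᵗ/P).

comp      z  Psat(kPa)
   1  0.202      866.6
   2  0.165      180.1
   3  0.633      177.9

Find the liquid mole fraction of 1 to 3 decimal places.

x_1 = 0.104

Raoult's law: Kᵢ = Pᵢˢᵃᵗ/P = Pᵢˢᵃᵗ/249.8.
  K_1 = 866.6/249.8 = 3.46918, K_2 = 180.1/249.8 = 0.72098, K_3 = 177.9/249.8 = 0.71217
Material balance + equilibrium reduce to Σ zᵢ(Kᵢ−1)/(1+V/F(Kᵢ−1)) = 0.
g(0) = ΣzᵢKᵢ − 1 = 0.271 and g(1) = 1 − Σzᵢ/Kᵢ = -0.176, so a root lies in (0, 1).
Newton iteration, V/F⁰ = 0.5:
  V/F = 0.500: g = -0.0431, g' = -0.336 → V/F = 0.371
  V/F = 0.371: g = 0.0048, g' = -0.417 → V/F = 0.383
Converged at V/F = 0.383.
Compositions from xᵢ = zᵢ/(1+V/F(Kᵢ−1)), yᵢ = Kᵢxᵢ:
  1: x = 0.104, y = 0.360
  2: x = 0.185, y = 0.133
  3: x = 0.711, y = 0.507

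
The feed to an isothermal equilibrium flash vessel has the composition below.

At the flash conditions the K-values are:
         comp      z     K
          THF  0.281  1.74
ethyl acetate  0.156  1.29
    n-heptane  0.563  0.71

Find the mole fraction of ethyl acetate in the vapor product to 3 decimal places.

Material balance + equilibrium reduce to Σ zᵢ(Kᵢ−1)/(1+β(Kᵢ−1)) = 0.
Check two-phase: ΣzᵢKᵢ = 1.090 > 1 and Σzᵢ/Kᵢ = 1.075 > 1, so g(0) = 0.090 > 0 and g(1) = -0.075 < 0.
Newton–Raphson from β = 0.5:
  β = 0.500: g = 0.0003, g' = -0.157 → β = 0.502
Converged at β = 0.502.
Compositions from xᵢ = zᵢ/(1+β(Kᵢ−1)), yᵢ = Kᵢxᵢ:
  THF: x = 0.205, y = 0.356
  ethyl acetate: x = 0.136, y = 0.176
  n-heptane: x = 0.659, y = 0.468

y_ethyl acetate = 0.176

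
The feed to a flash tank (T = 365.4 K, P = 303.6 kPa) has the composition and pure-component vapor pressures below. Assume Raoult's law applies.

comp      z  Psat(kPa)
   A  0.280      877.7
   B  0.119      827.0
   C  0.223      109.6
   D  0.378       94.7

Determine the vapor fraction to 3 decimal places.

Raoult's law: Kᵢ = Pᵢˢᵃᵗ/P = Pᵢˢᵃᵗ/303.6.
  K_A = 877.7/303.6 = 2.89097, K_B = 827.0/303.6 = 2.72398, K_C = 109.6/303.6 = 0.36100, K_D = 94.7/303.6 = 0.31192
Material balance + equilibrium reduce to Σ zᵢ(Kᵢ−1)/(1+ψ(Kᵢ−1)) = 0.
Feasibility: ΣzᵢKᵢ = 1.332, Σzᵢ/Kᵢ = 1.970 — both > 1, two phases present.
Newton iteration, ψ⁰ = 0.5:
  ψ = 0.500: g = -0.2236, g' = -0.979 → ψ = 0.272
  ψ = 0.272: g = -0.0028, g' = -1.005 → ψ = 0.269
Converged at ψ = 0.269.

ψ = 0.269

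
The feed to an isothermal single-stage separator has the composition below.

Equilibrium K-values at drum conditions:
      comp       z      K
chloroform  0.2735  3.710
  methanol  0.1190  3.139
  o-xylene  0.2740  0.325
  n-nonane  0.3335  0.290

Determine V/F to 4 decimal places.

Rachford–Rice: g(V/F) = Σ zᵢ(Kᵢ−1)/(1+V/F(Kᵢ−1)) = 0.
Feasibility: ΣzᵢKᵢ = 1.5740, Σzᵢ/Kᵢ = 2.1047 — both > 1, two phases present.
Newton iteration, V/F⁰ = 0.5:
  V/F = 0.5000: g = -0.20855, g' = -1.1778 → V/F = 0.3229
  V/F = 0.3229: g = 0.00208, g' = -1.2489 → V/F = 0.3246
Converged at V/F = 0.3246.

V/F = 0.3246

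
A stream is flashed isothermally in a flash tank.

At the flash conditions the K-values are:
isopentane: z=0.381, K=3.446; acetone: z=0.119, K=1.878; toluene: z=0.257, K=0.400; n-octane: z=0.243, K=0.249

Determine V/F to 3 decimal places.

Material balance + equilibrium reduce to Σ zᵢ(Kᵢ−1)/(1+V/F(Kᵢ−1)) = 0.
g(0) = ΣzᵢKᵢ − 1 = 0.700 and g(1) = 1 − Σzᵢ/Kᵢ = -0.792, so a root lies in (0, 1).
Iterate (Newton) starting at V/F = 0.34:
  V/F = 0.340: g = 0.1505, g' = -1.127 → V/F = 0.474
  V/F = 0.474: g = 0.0070, g' = -1.046 → V/F = 0.480
Converged at V/F = 0.480.

V/F = 0.480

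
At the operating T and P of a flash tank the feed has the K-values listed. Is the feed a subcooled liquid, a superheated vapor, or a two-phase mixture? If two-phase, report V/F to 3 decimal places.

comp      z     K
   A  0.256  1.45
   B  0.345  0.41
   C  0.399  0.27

subcooled liquid

ΣzᵢKᵢ = 0.620; Σzᵢ/Kᵢ = 2.496.
Since ΣzᵢKᵢ < 1 the mixture is below its bubble point — single liquid phase.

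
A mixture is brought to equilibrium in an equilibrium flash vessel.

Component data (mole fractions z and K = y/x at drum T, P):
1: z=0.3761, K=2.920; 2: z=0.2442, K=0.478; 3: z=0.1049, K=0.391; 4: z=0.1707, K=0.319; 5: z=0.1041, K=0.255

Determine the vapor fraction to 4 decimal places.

Rachford–Rice: g(ψ) = Σ zᵢ(Kᵢ−1)/(1+ψ(Kᵢ−1)) = 0.
Feasibility: ΣzᵢKᵢ = 1.3370, Σzᵢ/Kᵢ = 1.8513 — both > 1, two phases present.
Newton–Raphson from ψ = 0.5:
  ψ = 0.5000: g = -0.19578, g' = -0.8919 → ψ = 0.2805
  ψ = 0.2805: g = 0.00122, g' = -0.9469 → ψ = 0.2818
Converged at ψ = 0.2818.

ψ = 0.2818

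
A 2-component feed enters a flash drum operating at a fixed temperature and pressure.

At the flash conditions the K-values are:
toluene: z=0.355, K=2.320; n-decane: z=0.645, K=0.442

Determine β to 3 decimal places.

β = 0.148

Material balance + equilibrium reduce to Σ zᵢ(Kᵢ−1)/(1+β(Kᵢ−1)) = 0.
g(0) = ΣzᵢKᵢ − 1 = 0.109 and g(1) = 1 − Σzᵢ/Kᵢ = -0.612, so a root lies in (0, 1).
Binary case is linear: z₁(K₁−1)(1+β(K₂−1)) + z₂(K₂−1)(1+β(K₁−1)) = 0
⇒ β = [z₁(K₁−1)+z₂(K₂−1)] / [−(K₁−1)(K₂−1)] = 0.1087/0.7366 = 0.148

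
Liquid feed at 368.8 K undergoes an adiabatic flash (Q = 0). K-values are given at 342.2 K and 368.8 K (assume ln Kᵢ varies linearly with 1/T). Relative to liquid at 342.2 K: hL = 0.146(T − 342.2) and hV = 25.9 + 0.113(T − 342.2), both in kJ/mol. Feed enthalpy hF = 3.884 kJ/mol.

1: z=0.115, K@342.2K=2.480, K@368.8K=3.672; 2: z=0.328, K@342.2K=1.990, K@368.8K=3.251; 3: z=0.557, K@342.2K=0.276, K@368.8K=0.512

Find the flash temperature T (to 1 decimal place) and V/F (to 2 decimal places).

Adiabatic flash: solve Rachford–Rice at each trial T, then check hF = ψ·hV(T) + (1−ψ)·hL(T).
  T = 342.2 K: K = (2.480, 1.990, 0.276), RR gives ψ = 0.111, H_out = 2.883 kJ/mol
  T = 368.8 K: K = (3.672, 3.251, 0.512), RR gives ψ = 0.671, H_out = 20.672 kJ/mol
  T = 355.5 K: K = (3.040, 2.567, 0.380), RR gives ψ = 0.383, H_out = 11.702 kJ/mol
  T = 348.9 K: K = (2.753, 2.268, 0.325), RR gives ψ = 0.255, H_out = 7.518 kJ/mol
  T = 345.5 K: K = (2.612, 2.124, 0.300), RR gives ψ = 0.185, H_out = 5.244 kJ/mol
  T = 343.9 K: K = (2.548, 2.058, 0.288), RR gives ψ = 0.150, H_out = 4.122 kJ/mol
Linear interpolation between T = 342.2 (H_out = 2.883) and T = 343.9 (H_out = 4.122) on hF = 3.884 gives T ≈ 343.6 K, at which ψ = 0.14.

T = 343.6 K, V/F = 0.14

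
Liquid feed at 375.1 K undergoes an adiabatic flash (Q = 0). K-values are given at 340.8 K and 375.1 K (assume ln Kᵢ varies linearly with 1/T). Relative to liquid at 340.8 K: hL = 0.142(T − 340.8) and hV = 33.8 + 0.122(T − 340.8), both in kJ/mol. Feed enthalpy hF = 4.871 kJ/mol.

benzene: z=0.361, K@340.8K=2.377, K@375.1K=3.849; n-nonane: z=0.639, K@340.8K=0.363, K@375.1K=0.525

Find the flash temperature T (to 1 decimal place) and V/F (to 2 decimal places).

Adiabatic flash: solve Rachford–Rice at each trial T, then check hF = ψ·hV(T) + (1−ψ)·hL(T).
  T = 340.8 K: K = (2.377, 0.363), RR gives ψ = 0.103, H_out = 3.470 kJ/mol
  T = 375.1 K: K = (3.849, 0.525), RR gives ψ = 0.536, H_out = 22.610 kJ/mol
  T = 358.0 K: K = (3.062, 0.441), RR gives ψ = 0.336, H_out = 13.667 kJ/mol
  T = 349.4 K: K = (2.706, 0.401), RR gives ψ = 0.228, H_out = 8.891 kJ/mol
  T = 345.1 K: K = (2.538, 0.382), RR gives ψ = 0.168, H_out = 6.291 kJ/mol
  T = 343.0 K: K = (2.459, 0.373), RR gives ψ = 0.137, H_out = 4.946 kJ/mol
Linear interpolation between T = 340.8 (H_out = 3.470) and T = 343.0 (H_out = 4.946) on hF = 4.871 gives T ≈ 342.9 K, at which ψ = 0.14.

T = 342.9 K, V/F = 0.14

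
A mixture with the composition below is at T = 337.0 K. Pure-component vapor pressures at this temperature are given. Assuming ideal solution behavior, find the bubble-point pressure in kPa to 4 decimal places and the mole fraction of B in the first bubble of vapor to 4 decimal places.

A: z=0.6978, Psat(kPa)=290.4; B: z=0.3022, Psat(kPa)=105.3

Pbub = 234.4628 kPa, y_B = 0.1357

At the bubble point ψ → 0, so ΣzᵢKᵢ = 1 with Kᵢ = Pᵢˢᵃᵗ/P ⇒ P = ΣzᵢPᵢˢᵃᵗ.
P = 0.6978·290.4 + 0.3022·105.3 = 234.4628 kPa
yᵢ = zᵢPᵢˢᵃᵗ/P ⇒ y_B = 0.3022·105.3/234.4628 = 0.1357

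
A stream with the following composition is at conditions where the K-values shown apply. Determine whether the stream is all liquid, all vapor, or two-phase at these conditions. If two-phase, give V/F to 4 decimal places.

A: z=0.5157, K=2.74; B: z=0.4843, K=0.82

ΣzᵢKᵢ = 1.8101; Σzᵢ/Kᵢ = 0.7788.
Since Σzᵢ/Kᵢ < 1 the mixture is above its dew point — single vapor phase.

all vapor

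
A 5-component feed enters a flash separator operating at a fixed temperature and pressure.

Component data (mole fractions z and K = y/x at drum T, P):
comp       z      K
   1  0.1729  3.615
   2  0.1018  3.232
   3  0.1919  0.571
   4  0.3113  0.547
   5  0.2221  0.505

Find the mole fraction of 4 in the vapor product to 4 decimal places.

Rachford–Rice: g(ψ) = Σ zᵢ(Kᵢ−1)/(1+ψ(Kᵢ−1)) = 0.
Feasibility: ΣzᵢKᵢ = 1.3461, Σzᵢ/Kᵢ = 1.4243 — both > 1, two phases present.
Iterate (Newton) starting at ψ = 0.5:
  ψ = 0.5000: g = -0.12990, g' = -0.5954 → ψ = 0.2818
  ψ = 0.2818: g = 0.01670, g' = -0.7861 → ψ = 0.3031
  ψ = 0.3031: g = 0.00032, g' = -0.7562 → ψ = 0.3035
Converged at ψ = 0.3035.
Compositions from xᵢ = zᵢ/(1+ψ(Kᵢ−1)), yᵢ = Kᵢxᵢ:
  1: x = 0.0964, y = 0.3485
  2: x = 0.0607, y = 0.1961
  3: x = 0.2206, y = 0.1260
  4: x = 0.3609, y = 0.1974
  5: x = 0.2614, y = 0.1320

y_4 = 0.1974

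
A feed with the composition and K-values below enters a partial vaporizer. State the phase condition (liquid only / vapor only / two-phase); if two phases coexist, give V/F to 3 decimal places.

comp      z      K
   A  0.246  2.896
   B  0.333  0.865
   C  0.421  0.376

ΣzᵢKᵢ = 1.159; Σzᵢ/Kᵢ = 1.590.
Both exceed 1, so a two-phase solution exists.
Rachford–Rice: g(ψ) = Σ zᵢ(Kᵢ−1)/(1+ψ(Kᵢ−1)) = 0.
Iterate (Newton) starting at ψ = 0.5:
  ψ = 0.500: g = -0.1906, g' = -0.586 → ψ = 0.175
  ψ = 0.175: g = 0.0093, g' = -0.712 → ψ = 0.188
Converged at ψ = 0.188.

two-phase, V/F = 0.188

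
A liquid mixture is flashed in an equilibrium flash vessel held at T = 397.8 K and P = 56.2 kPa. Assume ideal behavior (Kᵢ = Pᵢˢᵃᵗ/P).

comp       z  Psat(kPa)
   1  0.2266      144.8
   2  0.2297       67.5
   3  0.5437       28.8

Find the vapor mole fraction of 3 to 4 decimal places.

Raoult's law: Kᵢ = Pᵢˢᵃᵗ/P = Pᵢˢᵃᵗ/56.2.
  K_1 = 144.8/56.2 = 2.576512, K_2 = 67.5/56.2 = 1.201068, K_3 = 28.8/56.2 = 0.512456
Let ψ = V/F and solve Σ zᵢ(Kᵢ−1)/(1+ψ(Kᵢ−1)) = 0.
Check two-phase: ΣzᵢKᵢ = 1.1383 > 1 and Σzᵢ/Kᵢ = 1.3402 > 1, so g(0) = 0.1383 > 0 and g(1) = -0.3402 < 0.
Iterate (Newton) starting at ψ = 0.5:
  ψ = 0.5000: g = -0.10879, g' = -0.4098 → ψ = 0.2345
  ψ = 0.2345: g = 0.00562, g' = -0.4734 → ψ = 0.2464
  ψ = 0.2464: g = 0.00004, g' = -0.4675 → ψ = 0.2465
Converged at ψ = 0.2465.
Compositions from xᵢ = zᵢ/(1+ψ(Kᵢ−1)), yᵢ = Kᵢxᵢ:
  1: x = 0.1632, y = 0.4205
  2: x = 0.2189, y = 0.2629
  3: x = 0.6180, y = 0.3167

y_3 = 0.3167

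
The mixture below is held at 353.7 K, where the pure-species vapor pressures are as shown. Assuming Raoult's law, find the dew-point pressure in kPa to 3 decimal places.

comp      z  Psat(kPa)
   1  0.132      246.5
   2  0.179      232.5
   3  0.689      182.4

Pdew = 196.742 kPa

At the dew point ψ → 1, so Σzᵢ/Kᵢ = 1 with Kᵢ = Pᵢˢᵃᵗ/P ⇒ 1/P = Σzᵢ/Pᵢˢᵃᵗ.
1/P = 0.132/246.5 + 0.179/232.5 + 0.689/182.4 = 0.005083 ⇒ P = 196.742 kPa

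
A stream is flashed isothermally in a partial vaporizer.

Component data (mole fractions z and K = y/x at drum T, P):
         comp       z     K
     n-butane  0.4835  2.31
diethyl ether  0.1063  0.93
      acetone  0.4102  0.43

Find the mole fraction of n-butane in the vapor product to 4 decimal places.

y_n-butane = 0.6323

Rachford–Rice: g(V/F) = Σ zᵢ(Kᵢ−1)/(1+V/F(Kᵢ−1)) = 0.
Check two-phase: ΣzᵢKᵢ = 1.3921 > 1 and Σzᵢ/Kᵢ = 1.2776 > 1, so g(0) = 0.3921 > 0 and g(1) = -0.2776 < 0.
Newton–Raphson from V/F = 0.5:
  V/F = 0.5000: g = 0.04799, g' = -0.5642 → V/F = 0.5851
Converged at V/F = 0.5851.
Compositions from xᵢ = zᵢ/(1+V/F(Kᵢ−1)), yᵢ = Kᵢxᵢ:
  n-butane: x = 0.2737, y = 0.6323
  diethyl ether: x = 0.1108, y = 0.1031
  acetone: x = 0.6154, y = 0.2646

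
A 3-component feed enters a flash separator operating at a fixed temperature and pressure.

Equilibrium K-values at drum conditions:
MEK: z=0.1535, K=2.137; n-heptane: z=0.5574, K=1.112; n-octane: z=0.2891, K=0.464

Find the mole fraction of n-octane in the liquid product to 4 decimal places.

Newton iteration, V/F⁰ = 0.46:
  V/F = 0.4600: g = -0.03170, g' = -0.2382 → V/F = 0.3269
  V/F = 0.3269: g = -0.00042, g' = -0.2341 → V/F = 0.3251
Converged at V/F = 0.3251.
Compositions from xᵢ = zᵢ/(1+V/F(Kᵢ−1)), yᵢ = Kᵢxᵢ:
  MEK: x = 0.1121, y = 0.2395
  n-heptane: x = 0.5378, y = 0.5981
  n-octane: x = 0.3501, y = 0.1625

x_n-octane = 0.3501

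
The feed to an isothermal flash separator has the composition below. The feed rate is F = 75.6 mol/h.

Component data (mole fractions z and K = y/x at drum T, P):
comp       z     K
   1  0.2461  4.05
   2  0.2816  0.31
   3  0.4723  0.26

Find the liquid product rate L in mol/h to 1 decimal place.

Iterate (Newton) starting at ψ = 0.61:
  ψ = 0.6100: g = -0.71020, g' = -1.5389 → ψ = 0.1485
  ψ = 0.1485: g = -0.09253, g' = -1.5773 → ψ = 0.0898
  ψ = 0.0898: g = 0.00762, g' = -1.8596 → ψ = 0.0939
  ψ = 0.0939: g = 0.00005, g' = -1.8352 → ψ = 0.0940
Converged at ψ = 0.0940.
Then V = ψ·F = 0.0940·75.6 = 7.1 mol/h and L = F − V = 68.5 mol/h.

L = 68.5 mol/h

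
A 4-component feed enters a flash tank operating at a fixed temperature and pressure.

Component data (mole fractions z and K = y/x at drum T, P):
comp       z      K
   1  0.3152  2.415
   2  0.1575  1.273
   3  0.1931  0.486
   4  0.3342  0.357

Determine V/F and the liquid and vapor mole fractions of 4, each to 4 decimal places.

V/F = 0.2496, x_4 = 0.3981, y_4 = 0.1421

Material balance + equilibrium reduce to Σ zᵢ(Kᵢ−1)/(1+V/F(Kᵢ−1)) = 0.
Feasibility: ΣzᵢKᵢ = 1.1749, Σzᵢ/Kᵢ = 1.5877 — both > 1, two phases present.
Newton–Raphson from V/F = 0.32:
  V/F = 0.3200: g = -0.04281, g' = -0.6011 → V/F = 0.2488
  V/F = 0.2488: g = 0.00053, g' = -0.6184 → V/F = 0.2496
Converged at V/F = 0.2496.
Compositions from xᵢ = zᵢ/(1+V/F(Kᵢ−1)), yᵢ = Kᵢxᵢ:
  1: x = 0.2329, y = 0.5625
  2: x = 0.1475, y = 0.1877
  3: x = 0.2215, y = 0.1077
  4: x = 0.3981, y = 0.1421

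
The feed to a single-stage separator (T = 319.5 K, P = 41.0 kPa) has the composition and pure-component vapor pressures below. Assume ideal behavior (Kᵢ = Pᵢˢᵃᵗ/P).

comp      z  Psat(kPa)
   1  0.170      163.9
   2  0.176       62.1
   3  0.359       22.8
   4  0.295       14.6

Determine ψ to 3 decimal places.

Raoult's law: Kᵢ = Pᵢˢᵃᵗ/P = Pᵢˢᵃᵗ/41.0.
  K_1 = 163.9/41.0 = 3.99756, K_2 = 62.1/41.0 = 1.51463, K_3 = 22.8/41.0 = 0.55610, K_4 = 14.6/41.0 = 0.35610
Let ψ = V/F and solve Σ zᵢ(Kᵢ−1)/(1+ψ(Kᵢ−1)) = 0.
Feasibility: ΣzᵢKᵢ = 1.251, Σzᵢ/Kᵢ = 1.633 — both > 1, two phases present.
Iterate (Newton) starting at ψ = 0.5:
  ψ = 0.500: g = -0.2090, g' = -0.657 → ψ = 0.182
  ψ = 0.182: g = 0.0241, g' = -0.919 → ψ = 0.208
  ψ = 0.208: g = 0.0007, g' = -0.866 → ψ = 0.209
Converged at ψ = 0.209.

ψ = 0.209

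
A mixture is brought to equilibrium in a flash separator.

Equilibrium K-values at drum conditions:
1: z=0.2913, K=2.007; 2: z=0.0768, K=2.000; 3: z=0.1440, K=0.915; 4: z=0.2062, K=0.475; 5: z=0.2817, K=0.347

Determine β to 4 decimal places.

β = 0.1256

Rachford–Rice: g(β) = Σ zᵢ(Kᵢ−1)/(1+β(Kᵢ−1)) = 0.
Feasibility: ΣzᵢKᵢ = 1.0657, Σzᵢ/Kᵢ = 1.5868 — both > 1, two phases present.
Iterate (Newton) starting at β = 0.5:
  β = 0.5000: g = -0.18639, g' = -0.5352 → β = 0.1518
  β = 0.1518: g = -0.01308, g' = -0.4963 → β = 0.1254
  β = 0.1254: g = 0.00007, g' = -0.5022 → β = 0.1256
Converged at β = 0.1256.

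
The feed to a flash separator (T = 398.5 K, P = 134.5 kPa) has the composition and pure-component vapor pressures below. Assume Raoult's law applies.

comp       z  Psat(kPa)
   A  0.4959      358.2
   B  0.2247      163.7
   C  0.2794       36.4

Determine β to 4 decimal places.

Raoult's law: Kᵢ = Pᵢˢᵃᵗ/P = Pᵢˢᵃᵗ/134.5.
  K_A = 358.2/134.5 = 2.663197, K_B = 163.7/134.5 = 1.217100, K_C = 36.4/134.5 = 0.270632
Iterate (Newton) starting at β = 0.7:
  β = 0.7000: g = 0.00708, g' = -0.9213 → β = 0.7077
  β = 0.7077: g = -0.00004, g' = -0.9323 → β = 0.7076
Converged at β = 0.7076.

β = 0.7076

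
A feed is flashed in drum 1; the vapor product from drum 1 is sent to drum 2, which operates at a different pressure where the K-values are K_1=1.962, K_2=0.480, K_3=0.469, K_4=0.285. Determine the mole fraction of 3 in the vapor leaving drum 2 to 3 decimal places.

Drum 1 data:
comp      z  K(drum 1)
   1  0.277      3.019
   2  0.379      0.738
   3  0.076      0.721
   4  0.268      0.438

y_3 (drum 2) = 0.034

Drum 1:
Rachford–Rice: g(ψ₁) = Σ zᵢ(Kᵢ−1)/(1+ψ₁(Kᵢ−1)) = 0.
Check two-phase: ΣzᵢKᵢ = 1.288 > 1 and Σzᵢ/Kᵢ = 1.323 > 1, so g(0) = 0.288 > 0 and g(1) = -0.323 < 0.
Newton–Raphson from ψ₁ = 0.4:
  ψ₁ = 0.400: g = -0.0197, g' = -0.526 → ψ₁ = 0.363
Converged at ψ₁ = 0.363.
Drum-1 compositions:
  1: x = 0.160, y = 0.482
  2: x = 0.419, y = 0.309
  3: x = 0.085, y = 0.061
  4: x = 0.337, y = 0.148
Drum-2 feed = drum-1 vapor: z₂ = (0.4824, 0.3091, 0.0610, 0.1475).
Drum 2:
Material balance + equilibrium reduce to Σ zᵢ(Kᵢ−1)/(1+ψ₂(Kᵢ−1)) = 0.
g(0) = ΣzᵢKᵢ − 1 = 0.165 and g(1) = 1 − Σzᵢ/Kᵢ = -0.537, so a root lies in (0, 1).
Iterate (Newton) starting at ψ₂ = 0.5:
  ψ₂ = 0.500: g = -0.1121, g' = -0.571 → ψ₂ = 0.304
  ψ₂ = 0.304: g = -0.0050, g' = -0.533 → ψ₂ = 0.294
Converged at ψ₂ = 0.294.
  1: x = 0.376, y = 0.738
  2: x = 0.365, y = 0.175
  3: x = 0.072, y = 0.034
  4: x = 0.187, y = 0.053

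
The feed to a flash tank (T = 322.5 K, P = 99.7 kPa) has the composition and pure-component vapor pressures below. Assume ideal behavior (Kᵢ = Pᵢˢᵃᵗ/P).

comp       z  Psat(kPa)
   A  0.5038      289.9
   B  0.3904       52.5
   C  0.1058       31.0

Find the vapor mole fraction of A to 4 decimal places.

y_A = 0.6314

Raoult's law: Kᵢ = Pᵢˢᵃᵗ/P = Pᵢˢᵃᵗ/99.7.
  K_A = 289.9/99.7 = 2.907723, K_B = 52.5/99.7 = 0.526580, K_C = 31.0/99.7 = 0.310933
Iterate (Newton) starting at V/F = 0.5:
  V/F = 0.5000: g = 0.13854, g' = -0.7474 → V/F = 0.6854
  V/F = 0.6854: g = 0.00478, g' = -0.7165 → V/F = 0.6920
Converged at V/F = 0.6920.
Compositions from xᵢ = zᵢ/(1+V/F(Kᵢ−1)), yᵢ = Kᵢxᵢ:
  A: x = 0.2171, y = 0.6314
  B: x = 0.5806, y = 0.3057
  C: x = 0.2022, y = 0.0629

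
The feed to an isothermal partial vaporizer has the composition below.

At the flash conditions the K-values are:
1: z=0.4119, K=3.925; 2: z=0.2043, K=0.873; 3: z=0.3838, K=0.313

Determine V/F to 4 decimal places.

V/F = 0.5602

Rachford–Rice: g(V/F) = Σ zᵢ(Kᵢ−1)/(1+V/F(Kᵢ−1)) = 0.
Feasibility: ΣzᵢKᵢ = 1.9152, Σzᵢ/Kᵢ = 1.5652 — both > 1, two phases present.
Newton–Raphson from V/F = 0.5:
  V/F = 0.5000: g = 0.05993, g' = -1.0052 → V/F = 0.5596
  V/F = 0.5596: g = 0.00062, g' = -0.9887 → V/F = 0.5602
Converged at V/F = 0.5602.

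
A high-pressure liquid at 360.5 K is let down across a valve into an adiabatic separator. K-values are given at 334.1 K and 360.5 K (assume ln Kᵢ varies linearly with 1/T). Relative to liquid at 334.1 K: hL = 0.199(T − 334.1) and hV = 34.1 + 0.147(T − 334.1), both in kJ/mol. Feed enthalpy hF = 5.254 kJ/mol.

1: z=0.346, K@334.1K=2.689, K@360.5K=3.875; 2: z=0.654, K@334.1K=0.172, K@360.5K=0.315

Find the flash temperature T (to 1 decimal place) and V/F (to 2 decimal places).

Adiabatic flash: solve Rachford–Rice at each trial T, then check hF = ψ·hV(T) + (1−ψ)·hL(T).
  T = 334.1 K: K = (2.689, 0.172), RR gives ψ = 0.031, H_out = 1.046 kJ/mol
  T = 360.5 K: K = (3.875, 0.315), RR gives ψ = 0.278, H_out = 14.340 kJ/mol
  T = 347.3 K: K = (3.250, 0.235), RR gives ψ = 0.162, H_out = 8.038 kJ/mol
  T = 340.7 K: K = (2.962, 0.202), RR gives ψ = 0.100, H_out = 4.694 kJ/mol
  T = 344.0 K: K = (3.104, 0.218), RR gives ψ = 0.132, H_out = 6.395 kJ/mol
  T = 342.4 K: K = (3.035, 0.210), RR gives ψ = 0.117, H_out = 5.578 kJ/mol
Linear interpolation between T = 340.7 (H_out = 4.694) and T = 342.4 (H_out = 5.578) on hF = 5.254 gives T ≈ 341.8 K, at which ψ = 0.11.

T = 341.8 K, V/F = 0.11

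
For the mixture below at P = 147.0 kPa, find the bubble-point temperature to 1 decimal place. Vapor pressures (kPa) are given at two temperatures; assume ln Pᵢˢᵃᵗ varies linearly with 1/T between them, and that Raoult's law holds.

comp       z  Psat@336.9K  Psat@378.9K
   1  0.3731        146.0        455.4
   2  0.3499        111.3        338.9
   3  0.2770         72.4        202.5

Bubble-point temperature: ΣzᵢPᵢˢᵃᵗ(T) = P. Interpolate ln Pᵢˢᵃᵗ = aᵢ + bᵢ/T.
  T = 336.9 K: ΣzᵢPᵢˢᵃᵗ = 113.47 kPa
  T = 378.9 K: ΣzᵢPᵢˢᵃᵗ = 344.58 kPa
  T = 357.9 K: ΣzᵢPᵢˢᵃᵗ = 204.25 kPa
  T = 347.4 K: ΣzᵢPᵢˢᵃᵗ = 153.59 kPa
  T = 342.1 K: ΣzᵢPᵢˢᵃᵗ = 132.13 kPa
  T = 344.8 K: ΣzᵢPᵢˢᵃᵗ = 142.74 kPa
Interpolating between 344.8 K and 347.4 K gives T ≈ 345.8 K.

T = 345.8 K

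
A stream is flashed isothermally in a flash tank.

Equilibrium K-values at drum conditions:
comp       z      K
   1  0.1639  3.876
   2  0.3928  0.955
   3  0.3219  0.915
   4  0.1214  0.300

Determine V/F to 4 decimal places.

V/F = 0.5433

Newton–Raphson from V/F = 0.5:
  V/F = 0.5000: g = 0.01595, g' = -0.3722 → V/F = 0.5428
  V/F = 0.5428: g = 0.00018, g' = -0.3648 → V/F = 0.5433
Converged at V/F = 0.5433.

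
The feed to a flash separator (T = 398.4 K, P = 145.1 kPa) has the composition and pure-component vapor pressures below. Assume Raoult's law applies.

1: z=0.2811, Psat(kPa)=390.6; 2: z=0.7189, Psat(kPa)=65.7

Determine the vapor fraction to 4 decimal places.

ψ = 0.0888

Raoult's law: Kᵢ = Pᵢˢᵃᵗ/P = Pᵢˢᵃᵗ/145.1.
  K_1 = 390.6/145.1 = 2.691937, K_2 = 65.7/145.1 = 0.452791
Iterate (Newton) starting at ψ = 0.3:
  ψ = 0.3000: g = -0.15518, g' = -0.6622 → ψ = 0.0657
  ψ = 0.0657: g = 0.02000, g' = -0.8834 → ψ = 0.0883
  ψ = 0.0883: g = 0.00042, g' = -0.8468 → ψ = 0.0888
Converged at ψ = 0.0888.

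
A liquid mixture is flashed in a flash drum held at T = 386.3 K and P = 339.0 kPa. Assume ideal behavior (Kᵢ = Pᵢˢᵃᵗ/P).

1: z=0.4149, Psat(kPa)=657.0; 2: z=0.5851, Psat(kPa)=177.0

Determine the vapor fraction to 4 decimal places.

Raoult's law: Kᵢ = Pᵢˢᵃᵗ/P = Pᵢˢᵃᵗ/339.0.
  K_1 = 657.0/339.0 = 1.938053, K_2 = 177.0/339.0 = 0.522124
Rachford–Rice: g(ψ) = Σ zᵢ(Kᵢ−1)/(1+ψ(Kᵢ−1)) = 0.
g(0) = ΣzᵢKᵢ − 1 = 0.1096 and g(1) = 1 − Σzᵢ/Kᵢ = -0.3347, so a root lies in (0, 1).
Binary case is linear: z₁(K₁−1)(1+ψ(K₂−1)) + z₂(K₂−1)(1+ψ(K₁−1)) = 0
⇒ ψ = [z₁(K₁−1)+z₂(K₂−1)] / [−(K₁−1)(K₂−1)] = 0.10959/0.44827 = 0.2445

ψ = 0.2445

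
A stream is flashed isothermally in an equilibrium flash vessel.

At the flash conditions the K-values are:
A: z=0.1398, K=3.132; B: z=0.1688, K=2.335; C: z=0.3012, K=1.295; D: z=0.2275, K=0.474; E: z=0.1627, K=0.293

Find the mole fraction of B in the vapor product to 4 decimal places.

y_B = 0.2312

Material balance + equilibrium reduce to Σ zᵢ(Kᵢ−1)/(1+V/F(Kᵢ−1)) = 0.
Check two-phase: ΣzᵢKᵢ = 1.3776 > 1 and Σzᵢ/Kᵢ = 1.3848 > 1, so g(0) = 0.3776 > 0 and g(1) = -0.3848 < 0.
Iterate (Newton) starting at V/F = 0.5:
  V/F = 0.5000: g = 0.01655, g' = -0.5874 → V/F = 0.5282
  V/F = 0.5282: g = -0.00005, g' = -0.5915 → V/F = 0.5281
Converged at V/F = 0.5281.
Compositions from xᵢ = zᵢ/(1+V/F(Kᵢ−1)), yᵢ = Kᵢxᵢ:
  A: x = 0.0658, y = 0.2060
  B: x = 0.0990, y = 0.2312
  C: x = 0.2606, y = 0.3375
  D: x = 0.3150, y = 0.1493
  E: x = 0.2596, y = 0.0761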